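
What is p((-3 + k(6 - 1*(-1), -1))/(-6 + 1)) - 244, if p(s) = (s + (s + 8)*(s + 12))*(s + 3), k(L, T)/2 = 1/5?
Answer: 2082972/15625 ≈ 133.31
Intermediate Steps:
k(L, T) = ⅖ (k(L, T) = 2/5 = 2*(⅕) = ⅖)
p(s) = (3 + s)*(s + (8 + s)*(12 + s)) (p(s) = (s + (8 + s)*(12 + s))*(3 + s) = (3 + s)*(s + (8 + s)*(12 + s)))
p((-3 + k(6 - 1*(-1), -1))/(-6 + 1)) - 244 = (288 + ((-3 + ⅖)/(-6 + 1))³ + 24*((-3 + ⅖)/(-6 + 1))² + 159*((-3 + ⅖)/(-6 + 1))) - 244 = (288 + (-13/5/(-5))³ + 24*(-13/5/(-5))² + 159*(-13/5/(-5))) - 244 = (288 + (-13/5*(-⅕))³ + 24*(-13/5*(-⅕))² + 159*(-13/5*(-⅕))) - 244 = (288 + (13/25)³ + 24*(13/25)² + 159*(13/25)) - 244 = (288 + 2197/15625 + 24*(169/625) + 2067/25) - 244 = (288 + 2197/15625 + 4056/625 + 2067/25) - 244 = 5895472/15625 - 244 = 2082972/15625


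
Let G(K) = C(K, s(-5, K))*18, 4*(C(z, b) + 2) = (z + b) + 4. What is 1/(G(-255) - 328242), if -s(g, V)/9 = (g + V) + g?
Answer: -1/318675 ≈ -3.1380e-6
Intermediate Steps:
s(g, V) = -18*g - 9*V (s(g, V) = -9*((g + V) + g) = -9*((V + g) + g) = -9*(V + 2*g) = -18*g - 9*V)
C(z, b) = -1 + b/4 + z/4 (C(z, b) = -2 + ((z + b) + 4)/4 = -2 + ((b + z) + 4)/4 = -2 + (4 + b + z)/4 = -2 + (1 + b/4 + z/4) = -1 + b/4 + z/4)
G(K) = 387 - 36*K (G(K) = (-1 + (-18*(-5) - 9*K)/4 + K/4)*18 = (-1 + (90 - 9*K)/4 + K/4)*18 = (-1 + (45/2 - 9*K/4) + K/4)*18 = (43/2 - 2*K)*18 = 387 - 36*K)
1/(G(-255) - 328242) = 1/((387 - 36*(-255)) - 328242) = 1/((387 + 9180) - 328242) = 1/(9567 - 328242) = 1/(-318675) = -1/318675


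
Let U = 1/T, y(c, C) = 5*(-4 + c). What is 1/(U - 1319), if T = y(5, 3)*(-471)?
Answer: -2355/3106246 ≈ -0.00075815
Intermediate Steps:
y(c, C) = -20 + 5*c
T = -2355 (T = (-20 + 5*5)*(-471) = (-20 + 25)*(-471) = 5*(-471) = -2355)
U = -1/2355 (U = 1/(-2355) = -1/2355 ≈ -0.00042463)
1/(U - 1319) = 1/(-1/2355 - 1319) = 1/(-3106246/2355) = -2355/3106246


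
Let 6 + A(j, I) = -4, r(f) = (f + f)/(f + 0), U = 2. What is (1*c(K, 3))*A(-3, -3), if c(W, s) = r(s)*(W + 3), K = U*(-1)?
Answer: -20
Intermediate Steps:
r(f) = 2 (r(f) = (2*f)/f = 2)
K = -2 (K = 2*(-1) = -2)
A(j, I) = -10 (A(j, I) = -6 - 4 = -10)
c(W, s) = 6 + 2*W (c(W, s) = 2*(W + 3) = 2*(3 + W) = 6 + 2*W)
(1*c(K, 3))*A(-3, -3) = (1*(6 + 2*(-2)))*(-10) = (1*(6 - 4))*(-10) = (1*2)*(-10) = 2*(-10) = -20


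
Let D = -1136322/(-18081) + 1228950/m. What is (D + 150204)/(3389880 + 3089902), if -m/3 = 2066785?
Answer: 8913326111442/384359476112969 ≈ 0.023190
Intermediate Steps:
m = -6200355 (m = -3*2066785 = -6200355)
D = 7432147248/118633459 (D = -1136322/(-18081) + 1228950/(-6200355) = -1136322*(-1/18081) + 1228950*(-1/6200355) = 126258/2009 - 81930/413357 = 7432147248/118633459 ≈ 62.648)
(D + 150204)/(3389880 + 3089902) = (7432147248/118633459 + 150204)/(3389880 + 3089902) = (17826652222884/118633459)/6479782 = (17826652222884/118633459)*(1/6479782) = 8913326111442/384359476112969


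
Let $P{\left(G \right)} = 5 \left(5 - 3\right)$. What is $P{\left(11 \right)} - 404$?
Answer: $-394$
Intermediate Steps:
$P{\left(G \right)} = 10$ ($P{\left(G \right)} = 5 \cdot 2 = 10$)
$P{\left(11 \right)} - 404 = 10 - 404 = -394$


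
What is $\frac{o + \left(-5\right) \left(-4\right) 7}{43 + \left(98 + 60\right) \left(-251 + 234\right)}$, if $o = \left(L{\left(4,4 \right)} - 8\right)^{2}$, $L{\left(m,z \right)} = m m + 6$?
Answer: $- \frac{112}{881} \approx -0.12713$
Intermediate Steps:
$L{\left(m,z \right)} = 6 + m^{2}$ ($L{\left(m,z \right)} = m^{2} + 6 = 6 + m^{2}$)
$o = 196$ ($o = \left(\left(6 + 4^{2}\right) - 8\right)^{2} = \left(\left(6 + 16\right) - 8\right)^{2} = \left(22 - 8\right)^{2} = 14^{2} = 196$)
$\frac{o + \left(-5\right) \left(-4\right) 7}{43 + \left(98 + 60\right) \left(-251 + 234\right)} = \frac{196 + \left(-5\right) \left(-4\right) 7}{43 + \left(98 + 60\right) \left(-251 + 234\right)} = \frac{196 + 20 \cdot 7}{43 + 158 \left(-17\right)} = \frac{196 + 140}{43 - 2686} = \frac{336}{-2643} = 336 \left(- \frac{1}{2643}\right) = - \frac{112}{881}$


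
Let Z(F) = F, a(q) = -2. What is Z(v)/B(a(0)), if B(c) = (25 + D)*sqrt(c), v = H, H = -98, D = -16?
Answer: 49*I*sqrt(2)/9 ≈ 7.6996*I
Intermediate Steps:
v = -98
B(c) = 9*sqrt(c) (B(c) = (25 - 16)*sqrt(c) = 9*sqrt(c))
Z(v)/B(a(0)) = -98*(-I*sqrt(2)/18) = -(-49)*I*sqrt(2)/9 = 49*I*sqrt(2)/9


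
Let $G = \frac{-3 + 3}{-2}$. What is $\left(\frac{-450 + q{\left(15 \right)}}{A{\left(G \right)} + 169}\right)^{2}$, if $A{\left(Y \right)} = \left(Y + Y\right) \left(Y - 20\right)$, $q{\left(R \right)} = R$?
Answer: $\frac{189225}{28561} \approx 6.6253$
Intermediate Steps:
$G = 0$ ($G = 0 \left(- \frac{1}{2}\right) = 0$)
$A{\left(Y \right)} = 2 Y \left(-20 + Y\right)$
$\left(\frac{-450 + q{\left(15 \right)}}{A{\left(G \right)} + 169}\right)^{2} = \left(\frac{-450 + 15}{2 \cdot 0 \left(-20 + 0\right) + 169}\right)^{2} = \left(- \frac{435}{2 \cdot 0 \left(-20\right) + 169}\right)^{2} = \left(- \frac{435}{0 + 169}\right)^{2} = \left(- \frac{435}{169}\right)^{2} = \frac{189225}{28561}$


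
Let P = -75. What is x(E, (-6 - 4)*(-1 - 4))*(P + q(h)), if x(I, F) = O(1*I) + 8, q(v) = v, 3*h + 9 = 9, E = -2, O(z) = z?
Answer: -450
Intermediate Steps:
h = 0 (h = -3 + (⅓)*9 = -3 + 3 = 0)
x(I, F) = 8 + I (x(I, F) = 1*I + 8 = I + 8 = 8 + I)
x(E, (-6 - 4)*(-1 - 4))*(P + q(h)) = (8 - 2)*(-75 + 0) = 6*(-75) = -450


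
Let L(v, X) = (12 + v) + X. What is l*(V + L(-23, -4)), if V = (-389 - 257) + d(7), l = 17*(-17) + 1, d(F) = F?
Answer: 188352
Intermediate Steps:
l = -288 (l = -289 + 1 = -288)
V = -639 (V = (-389 - 257) + 7 = -646 + 7 = -639)
L(v, X) = 12 + X + v
l*(V + L(-23, -4)) = -288*(-639 + (12 - 4 - 23)) = -288*(-639 - 15) = -288*(-654) = 188352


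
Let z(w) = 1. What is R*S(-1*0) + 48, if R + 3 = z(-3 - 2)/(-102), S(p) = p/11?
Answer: 48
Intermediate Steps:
S(p) = p/11 (S(p) = p*(1/11) = p/11)
R = -307/102 (R = -3 + 1/(-102) = -3 + 1*(-1/102) = -3 - 1/102 = -307/102 ≈ -3.0098)
R*S(-1*0) + 48 = -307*(-1*0)/1122 + 48 = -307*0/1122 + 48 = -307/102*0 + 48 = 0 + 48 = 48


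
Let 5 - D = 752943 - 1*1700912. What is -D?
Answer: -947974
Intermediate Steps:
D = 947974 (D = 5 - (752943 - 1*1700912) = 5 - (752943 - 1700912) = 5 - 1*(-947969) = 5 + 947969 = 947974)
-D = -1*947974 = -947974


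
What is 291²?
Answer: 84681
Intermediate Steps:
291² = 84681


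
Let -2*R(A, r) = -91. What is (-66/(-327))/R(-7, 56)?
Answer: 44/9919 ≈ 0.0044359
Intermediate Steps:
R(A, r) = 91/2 (R(A, r) = -½*(-91) = 91/2)
(-66/(-327))/R(-7, 56) = (-66/(-327))/(91/2) = -66*(-1/327)*(2/91) = (22/109)*(2/91) = 44/9919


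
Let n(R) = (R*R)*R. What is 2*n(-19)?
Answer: -13718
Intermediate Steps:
n(R) = R³ (n(R) = R²*R = R³)
2*n(-19) = 2*(-19)³ = 2*(-6859) = -13718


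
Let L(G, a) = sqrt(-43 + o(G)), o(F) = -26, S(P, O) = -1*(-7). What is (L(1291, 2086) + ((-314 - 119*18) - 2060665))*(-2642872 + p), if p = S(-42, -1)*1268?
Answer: 5434252461516 - 2633996*I*sqrt(69) ≈ 5.4342e+12 - 2.188e+7*I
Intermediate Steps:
S(P, O) = 7
p = 8876 (p = 7*1268 = 8876)
L(G, a) = I*sqrt(69) (L(G, a) = sqrt(-43 - 26) = sqrt(-69) = I*sqrt(69))
(L(1291, 2086) + ((-314 - 119*18) - 2060665))*(-2642872 + p) = (I*sqrt(69) + ((-314 - 119*18) - 2060665))*(-2642872 + 8876) = (I*sqrt(69) + ((-314 - 2142) - 2060665))*(-2633996) = (I*sqrt(69) + (-2456 - 2060665))*(-2633996) = (I*sqrt(69) - 2063121)*(-2633996) = (-2063121 + I*sqrt(69))*(-2633996) = 5434252461516 - 2633996*I*sqrt(69)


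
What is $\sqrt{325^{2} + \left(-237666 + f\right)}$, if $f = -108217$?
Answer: $i \sqrt{240258} \approx 490.16 i$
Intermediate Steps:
$\sqrt{325^{2} + \left(-237666 + f\right)} = \sqrt{325^{2} - 345883} = \sqrt{105625 - 345883} = \sqrt{-240258} = i \sqrt{240258}$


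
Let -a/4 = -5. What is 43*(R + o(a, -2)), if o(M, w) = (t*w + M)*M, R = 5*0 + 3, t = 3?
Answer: 12169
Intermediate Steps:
R = 3 (R = 0 + 3 = 3)
a = 20 (a = -4*(-5) = 20)
o(M, w) = M*(M + 3*w) (o(M, w) = (3*w + M)*M = (M + 3*w)*M = M*(M + 3*w))
43*(R + o(a, -2)) = 43*(3 + 20*(20 + 3*(-2))) = 43*(3 + 20*(20 - 6)) = 43*(3 + 20*14) = 43*(3 + 280) = 43*283 = 12169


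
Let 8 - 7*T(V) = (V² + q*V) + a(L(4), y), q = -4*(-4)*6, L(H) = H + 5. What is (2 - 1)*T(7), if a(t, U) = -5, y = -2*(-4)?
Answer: -708/7 ≈ -101.14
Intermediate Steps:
L(H) = 5 + H
y = 8
q = 96 (q = 16*6 = 96)
T(V) = 13/7 - 96*V/7 - V²/7 (T(V) = 8/7 - ((V² + 96*V) - 5)/7 = 8/7 - (-5 + V² + 96*V)/7 = 8/7 + (5/7 - 96*V/7 - V²/7) = 13/7 - 96*V/7 - V²/7)
(2 - 1)*T(7) = (2 - 1)*(13/7 - 96/7*7 - ⅐*7²) = 1*(13/7 - 96 - ⅐*49) = 1*(13/7 - 96 - 7) = 1*(-708/7) = -708/7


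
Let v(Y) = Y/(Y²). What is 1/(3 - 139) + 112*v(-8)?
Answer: -1905/136 ≈ -14.007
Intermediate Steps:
v(Y) = 1/Y (v(Y) = Y/Y² = 1/Y)
1/(3 - 139) + 112*v(-8) = 1/(3 - 139) + 112/(-8) = 1/(-136) + 112*(-⅛) = -1/136 - 14 = -1905/136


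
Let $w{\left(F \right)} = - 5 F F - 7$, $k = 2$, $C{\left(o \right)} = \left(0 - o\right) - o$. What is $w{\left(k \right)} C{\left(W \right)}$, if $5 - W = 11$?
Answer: $-324$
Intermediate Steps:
$W = -6$ ($W = 5 - 11 = -6$)
$C{\left(o \right)} = - 2 o$ ($C{\left(o \right)} = - o - o = - 2 o$)
$w{\left(F \right)} = -7 - 5 F^{2}$ ($w{\left(F \right)} = - 5 F^{2} - 7 = -7 - 5 F^{2}$)
$w{\left(k \right)} C{\left(W \right)} = \left(-7 - 5 \cdot 2^{2}\right) \left(\left(-2\right) \left(-6\right)\right) = \left(-7 - 20\right) 12 = \left(-27\right) 12 = -324$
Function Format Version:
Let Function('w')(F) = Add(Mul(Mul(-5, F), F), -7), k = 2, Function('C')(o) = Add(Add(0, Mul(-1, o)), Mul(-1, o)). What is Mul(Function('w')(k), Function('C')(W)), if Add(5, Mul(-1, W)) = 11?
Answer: -324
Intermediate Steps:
W = -6 (W = Add(5, Mul(-1, 11)) = Add(5, -11) = -6)
Function('C')(o) = Mul(-2, o) (Function('C')(o) = Add(Mul(-1, o), Mul(-1, o)) = Mul(-2, o))
Function('w')(F) = Add(-7, Mul(-5, Pow(F, 2))) (Function('w')(F) = Add(Mul(-5, Pow(F, 2)), -7) = Add(-7, Mul(-5, Pow(F, 2))))
Mul(Function('w')(k), Function('C')(W)) = Mul(Add(-7, Mul(-5, Pow(2, 2))), Mul(-2, -6)) = Mul(Add(-7, Mul(-5, 4)), 12) = Mul(Add(-7, -20), 12) = Mul(-27, 12) = -324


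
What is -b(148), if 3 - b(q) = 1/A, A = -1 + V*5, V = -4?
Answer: -64/21 ≈ -3.0476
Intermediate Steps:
A = -21 (A = -1 - 4*5 = -1 - 20 = -21)
b(q) = 64/21 (b(q) = 3 - 1/(-21) = 3 - 1*(-1/21) = 3 + 1/21 = 64/21)
-b(148) = -1*64/21 = -64/21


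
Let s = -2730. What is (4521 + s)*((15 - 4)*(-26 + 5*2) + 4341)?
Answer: 7459515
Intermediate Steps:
(4521 + s)*((15 - 4)*(-26 + 5*2) + 4341) = (4521 - 2730)*((15 - 4)*(-26 + 5*2) + 4341) = 1791*(11*(-26 + 10) + 4341) = 1791*(11*(-16) + 4341) = 1791*(-176 + 4341) = 1791*4165 = 7459515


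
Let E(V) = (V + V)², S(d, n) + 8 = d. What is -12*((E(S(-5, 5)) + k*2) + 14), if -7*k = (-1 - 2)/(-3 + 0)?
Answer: -57936/7 ≈ -8276.6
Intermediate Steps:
S(d, n) = -8 + d
E(V) = 4*V² (E(V) = (2*V)² = 4*V²)
k = -⅐ (k = -(-1 - 2)/(7*(-3 + 0)) = -(-3)/(7*(-3)) = -(-3)*(-1)/(7*3) = -⅐*1 = -⅐ ≈ -0.14286)
-12*((E(S(-5, 5)) + k*2) + 14) = -12*((4*(-8 - 5)² - ⅐*2) + 14) = -12*((4*(-13)² - 2/7) + 14) = -12*((4*169 - 2/7) + 14) = -12*((676 - 2/7) + 14) = -12*(4730/7 + 14) = -12*4828/7 = -57936/7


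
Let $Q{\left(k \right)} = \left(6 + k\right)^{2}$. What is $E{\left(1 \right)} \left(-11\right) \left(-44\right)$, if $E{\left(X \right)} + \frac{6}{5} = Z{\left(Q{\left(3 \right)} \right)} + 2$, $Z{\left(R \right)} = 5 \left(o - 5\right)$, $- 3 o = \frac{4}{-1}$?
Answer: $- \frac{127292}{15} \approx -8486.1$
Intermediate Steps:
$o = \frac{4}{3}$ ($o = - \frac{4 \frac{1}{-1}}{3} = - \frac{4 \left(-1\right)}{3} = \left(- \frac{1}{3}\right) \left(-4\right) = \frac{4}{3} \approx 1.3333$)
$Z{\left(R \right)} = - \frac{55}{3}$ ($Z{\left(R \right)} = 5 \left(\frac{4}{3} - 5\right) = 5 \left(- \frac{11}{3}\right) = - \frac{55}{3}$)
$E{\left(X \right)} = - \frac{263}{15}$ ($E{\left(X \right)} = - \frac{6}{5} + \left(- \frac{55}{3} + 2\right) = - \frac{6}{5} - \frac{49}{3} = - \frac{263}{15}$)
$E{\left(1 \right)} \left(-11\right) \left(-44\right) = \left(- \frac{263}{15}\right) \left(-11\right) \left(-44\right) = \frac{2893}{15} \left(-44\right) = - \frac{127292}{15}$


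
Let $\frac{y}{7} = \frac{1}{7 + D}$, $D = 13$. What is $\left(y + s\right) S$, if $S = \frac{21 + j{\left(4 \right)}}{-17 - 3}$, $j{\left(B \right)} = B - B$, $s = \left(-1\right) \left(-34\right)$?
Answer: $- \frac{14427}{400} \approx -36.068$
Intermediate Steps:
$s = 34$
$j{\left(B \right)} = 0$
$y = \frac{7}{20}$ ($y = \frac{7}{7 + 13} = \frac{7}{20} \approx 0.35$)
$S = - \frac{21}{20}$ ($S = \frac{21 + 0}{-17 - 3} = \frac{21}{-20} = 21 \left(- \frac{1}{20}\right) = - \frac{21}{20} \approx -1.05$)
$\left(y + s\right) S = \left(\frac{7}{20} + 34\right) \left(- \frac{21}{20}\right) = \frac{687}{20} \left(- \frac{21}{20}\right) = - \frac{14427}{400}$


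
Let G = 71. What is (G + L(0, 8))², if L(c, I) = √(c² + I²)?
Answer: 6241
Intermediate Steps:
L(c, I) = √(I² + c²)
(G + L(0, 8))² = (71 + √(8² + 0²))² = (71 + √(64 + 0))² = (71 + √64)² = (71 + 8)² = 79² = 6241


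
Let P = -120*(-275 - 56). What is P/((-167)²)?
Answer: 39720/27889 ≈ 1.4242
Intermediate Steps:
P = 39720 (P = -120*(-331) = 39720)
P/((-167)²) = 39720/((-167)²) = 39720/27889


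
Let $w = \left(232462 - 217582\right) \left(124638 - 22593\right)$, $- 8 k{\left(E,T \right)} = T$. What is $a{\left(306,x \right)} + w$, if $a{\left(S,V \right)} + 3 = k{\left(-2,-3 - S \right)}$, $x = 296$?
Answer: $\frac{12147437085}{8} \approx 1.5184 \cdot 10^{9}$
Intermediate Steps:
$k{\left(E,T \right)} = - \frac{T}{8}$
$a{\left(S,V \right)} = - \frac{21}{8} + \frac{S}{8}$ ($a{\left(S,V \right)} = -3 - \frac{-3 - S}{8} = -3 + \left(\frac{3}{8} + \frac{S}{8}\right) = - \frac{21}{8} + \frac{S}{8}$)
$w = 1518429600$ ($w = 14880 \cdot 102045 = 1518429600$)
$a{\left(306,x \right)} + w = \left(- \frac{21}{8} + \frac{1}{8} \cdot 306\right) + 1518429600 = \left(- \frac{21}{8} + \frac{153}{4}\right) + 1518429600 = \frac{285}{8} + 1518429600 = \frac{12147437085}{8}$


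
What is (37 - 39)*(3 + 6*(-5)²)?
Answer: -306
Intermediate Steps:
(37 - 39)*(3 + 6*(-5)²) = -2*(3 + 6*25) = -2*(3 + 150) = -2*153 = -306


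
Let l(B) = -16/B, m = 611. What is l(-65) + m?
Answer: 39731/65 ≈ 611.25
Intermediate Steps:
l(-65) + m = -16/(-65) + 611 = -16*(-1/65) + 611 = 16/65 + 611 = 39731/65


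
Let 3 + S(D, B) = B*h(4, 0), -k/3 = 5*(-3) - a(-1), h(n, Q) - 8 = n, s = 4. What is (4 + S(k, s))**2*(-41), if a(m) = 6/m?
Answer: -98441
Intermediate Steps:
h(n, Q) = 8 + n
k = 27 (k = -3*(5*(-3) - 6/(-1)) = -3*(-15 - 6*(-1)) = -3*(-15 - 1*(-6)) = -3*(-15 + 6) = -3*(-9) = 27)
S(D, B) = -3 + 12*B (S(D, B) = -3 + B*(8 + 4) = -3 + B*12 = -3 + 12*B)
(4 + S(k, s))**2*(-41) = (4 + (-3 + 12*4))**2*(-41) = (4 + (-3 + 48))**2*(-41) = (4 + 45)**2*(-41) = 49**2*(-41) = 2401*(-41) = -98441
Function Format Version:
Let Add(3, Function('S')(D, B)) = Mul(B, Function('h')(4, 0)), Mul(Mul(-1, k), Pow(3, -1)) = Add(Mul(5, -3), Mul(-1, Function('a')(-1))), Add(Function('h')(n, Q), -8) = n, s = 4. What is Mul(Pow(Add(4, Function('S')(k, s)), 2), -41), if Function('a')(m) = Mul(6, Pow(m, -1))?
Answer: -98441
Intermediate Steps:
Function('h')(n, Q) = Add(8, n)
k = 27 (k = Mul(-3, Add(Mul(5, -3), Mul(-1, Mul(6, Pow(-1, -1))))) = Mul(-3, Add(-15, Mul(-1, Mul(6, -1)))) = Mul(-3, Add(-15, Mul(-1, -6))) = Mul(-3, Add(-15, 6)) = Mul(-3, -9) = 27)
Function('S')(D, B) = Add(-3, Mul(12, B)) (Function('S')(D, B) = Add(-3, Mul(B, Add(8, 4))) = Add(-3, Mul(B, 12)) = Add(-3, Mul(12, B)))
Mul(Pow(Add(4, Function('S')(k, s)), 2), -41) = Mul(Pow(Add(4, Add(-3, Mul(12, 4))), 2), -41) = Mul(Pow(Add(4, Add(-3, 48)), 2), -41) = Mul(Pow(Add(4, 45), 2), -41) = Mul(Pow(49, 2), -41) = Mul(2401, -41) = -98441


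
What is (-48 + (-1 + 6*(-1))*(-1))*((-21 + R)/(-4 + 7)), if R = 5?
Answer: 656/3 ≈ 218.67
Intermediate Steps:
(-48 + (-1 + 6*(-1))*(-1))*((-21 + R)/(-4 + 7)) = (-48 + (-1 + 6*(-1))*(-1))*((-21 + 5)/(-4 + 7)) = (-48 + (-1 - 6)*(-1))*(-16/3) = (-48 - 7*(-1))*(-16*⅓) = (-48 + 7)*(-16/3) = -41*(-16/3) = 656/3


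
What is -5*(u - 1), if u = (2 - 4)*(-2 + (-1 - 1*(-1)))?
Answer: -15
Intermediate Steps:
u = 4 (u = -2*(-2 + (-1 + 1)) = -2*(-2 + 0) = -2*(-2) = 4)
-5*(u - 1) = -5*(4 - 1) = -5*3 = -15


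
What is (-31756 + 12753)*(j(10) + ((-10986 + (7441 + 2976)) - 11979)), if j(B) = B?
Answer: 238259614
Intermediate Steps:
(-31756 + 12753)*(j(10) + ((-10986 + (7441 + 2976)) - 11979)) = (-31756 + 12753)*(10 + ((-10986 + (7441 + 2976)) - 11979)) = -19003*(10 + ((-10986 + 10417) - 11979)) = -19003*(10 + (-569 - 11979)) = -19003*(10 - 12548) = -19003*(-12538) = 238259614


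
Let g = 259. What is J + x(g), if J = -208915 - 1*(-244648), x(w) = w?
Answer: 35992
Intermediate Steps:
J = 35733 (J = -208915 + 244648 = 35733)
J + x(g) = 35733 + 259 = 35992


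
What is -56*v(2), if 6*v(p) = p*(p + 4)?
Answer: -112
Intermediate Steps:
v(p) = p*(4 + p)/6 (v(p) = (p*(p + 4))/6 = (p*(4 + p))/6 = p*(4 + p)/6)
-56*v(2) = -28*2*(4 + 2)/3 = -28*2*6/3 = -56*2 = -112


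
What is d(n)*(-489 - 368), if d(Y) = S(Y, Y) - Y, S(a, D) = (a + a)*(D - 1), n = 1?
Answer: 857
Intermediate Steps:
S(a, D) = 2*a*(-1 + D) (S(a, D) = (2*a)*(-1 + D) = 2*a*(-1 + D))
d(Y) = -Y + 2*Y*(-1 + Y) (d(Y) = 2*Y*(-1 + Y) - Y = -Y + 2*Y*(-1 + Y))
d(n)*(-489 - 368) = (1*(-3 + 2*1))*(-489 - 368) = (1*(-3 + 2))*(-857) = (1*(-1))*(-857) = -1*(-857) = 857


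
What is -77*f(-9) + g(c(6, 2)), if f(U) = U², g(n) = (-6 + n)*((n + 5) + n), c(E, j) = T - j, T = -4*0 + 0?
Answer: -6245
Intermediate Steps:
T = 0 (T = 0 + 0 = 0)
c(E, j) = -j (c(E, j) = 0 - j = -j)
g(n) = (-6 + n)*(5 + 2*n) (g(n) = (-6 + n)*((5 + n) + n) = (-6 + n)*(5 + 2*n))
-77*f(-9) + g(c(6, 2)) = -77*(-9)² + (-30 - (-7)*2 + 2*(-1*2)²) = -77*81 + (-30 - 7*(-2) + 2*(-2)²) = -6237 + (-30 + 14 + 2*4) = -6237 + (-30 + 14 + 8) = -6237 - 8 = -6245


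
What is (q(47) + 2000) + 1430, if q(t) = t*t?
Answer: 5639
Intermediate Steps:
q(t) = t**2
(q(47) + 2000) + 1430 = (47**2 + 2000) + 1430 = (2209 + 2000) + 1430 = 4209 + 1430 = 5639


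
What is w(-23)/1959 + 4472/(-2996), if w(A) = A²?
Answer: -1793941/1467291 ≈ -1.2226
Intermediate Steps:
w(-23)/1959 + 4472/(-2996) = (-23)²/1959 + 4472/(-2996) = 529*(1/1959) + 4472*(-1/2996) = 529/1959 - 1118/749 = -1793941/1467291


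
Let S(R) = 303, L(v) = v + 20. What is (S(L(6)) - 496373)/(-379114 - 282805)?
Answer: 496070/661919 ≈ 0.74944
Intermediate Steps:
L(v) = 20 + v
(S(L(6)) - 496373)/(-379114 - 282805) = (303 - 496373)/(-379114 - 282805) = -496070/(-661919) = -496070*(-1/661919) = 496070/661919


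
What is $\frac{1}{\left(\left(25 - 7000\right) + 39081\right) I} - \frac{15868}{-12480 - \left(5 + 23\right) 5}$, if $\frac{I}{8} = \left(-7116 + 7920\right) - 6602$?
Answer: $\frac{5907675057613}{4698440841120} \approx 1.2574$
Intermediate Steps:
$I = -46384$ ($I = 8 \left(\left(-7116 + 7920\right) - 6602\right) = 8 \left(804 - 6602\right) = 8 \left(-5798\right) = -46384$)
$\frac{1}{\left(\left(25 - 7000\right) + 39081\right) I} - \frac{15868}{-12480 - \left(5 + 23\right) 5} = \frac{1}{\left(\left(25 - 7000\right) + 39081\right) \left(-46384\right)} - \frac{15868}{-12480 - \left(5 + 23\right) 5} = \frac{1}{\left(25 - 7000\right) + 39081} \left(- \frac{1}{46384}\right) - \frac{15868}{-12480 - 28 \cdot 5} = \frac{1}{-6975 + 39081} \left(- \frac{1}{46384}\right) - \frac{15868}{-12480 - 140} = \frac{1}{32106} \left(- \frac{1}{46384}\right) - \frac{15868}{-12480 - 140} = \frac{1}{32106} \left(- \frac{1}{46384}\right) - \frac{15868}{-12620} = - \frac{1}{1489204704} - - \frac{3967}{3155} = - \frac{1}{1489204704} + \frac{3967}{3155} = \frac{5907675057613}{4698440841120}$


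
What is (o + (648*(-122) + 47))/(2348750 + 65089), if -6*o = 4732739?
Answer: -5206793/14483034 ≈ -0.35951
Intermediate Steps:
o = -4732739/6 (o = -⅙*4732739 = -4732739/6 ≈ -7.8879e+5)
(o + (648*(-122) + 47))/(2348750 + 65089) = (-4732739/6 + (648*(-122) + 47))/(2348750 + 65089) = (-4732739/6 + (-79056 + 47))/2413839 = (-4732739/6 - 79009)*(1/2413839) = -5206793/6*1/2413839 = -5206793/14483034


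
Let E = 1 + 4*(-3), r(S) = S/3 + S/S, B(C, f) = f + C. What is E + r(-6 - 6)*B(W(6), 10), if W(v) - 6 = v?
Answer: -77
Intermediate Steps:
W(v) = 6 + v
B(C, f) = C + f
r(S) = 1 + S/3 (r(S) = S*(⅓) + 1 = S/3 + 1 = 1 + S/3)
E = -11 (E = 1 - 12 = -11)
E + r(-6 - 6)*B(W(6), 10) = -11 + (1 + (-6 - 6)/3)*((6 + 6) + 10) = -11 + (1 + (⅓)*(-12))*(12 + 10) = -11 + (1 - 4)*22 = -11 - 3*22 = -11 - 66 = -77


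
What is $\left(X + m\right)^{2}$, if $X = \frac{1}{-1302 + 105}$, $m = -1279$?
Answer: $\frac{2343850769296}{1432809} \approx 1.6358 \cdot 10^{6}$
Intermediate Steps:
$X = - \frac{1}{1197}$ ($X = \frac{1}{-1197} = - \frac{1}{1197} \approx -0.00083542$)
$\left(X + m\right)^{2} = \left(- \frac{1}{1197} - 1279\right)^{2} = \left(- \frac{1530964}{1197}\right)^{2} = \frac{2343850769296}{1432809}$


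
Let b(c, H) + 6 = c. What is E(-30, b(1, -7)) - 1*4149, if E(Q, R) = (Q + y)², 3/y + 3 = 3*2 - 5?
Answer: -12627/4 ≈ -3156.8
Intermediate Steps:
y = -3/2 (y = 3/(-3 + (3*2 - 5)) = 3/(-3 + (6 - 5)) = 3/(-3 + 1) = 3/(-2) = 3*(-½) = -3/2 ≈ -1.5000)
b(c, H) = -6 + c
E(Q, R) = (-3/2 + Q)² (E(Q, R) = (Q - 3/2)² = (-3/2 + Q)²)
E(-30, b(1, -7)) - 1*4149 = (-3 + 2*(-30))²/4 - 1*4149 = (-3 - 60)²/4 - 4149 = (¼)*(-63)² - 4149 = (¼)*3969 - 4149 = 3969/4 - 4149 = -12627/4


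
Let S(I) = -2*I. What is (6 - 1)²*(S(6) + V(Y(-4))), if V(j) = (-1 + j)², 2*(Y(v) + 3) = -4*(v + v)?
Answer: 3300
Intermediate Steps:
Y(v) = -3 - 4*v (Y(v) = -3 + (-4*(v + v))/2 = -3 + (-8*v)/2 = -3 - 4*v)
(6 - 1)²*(S(6) + V(Y(-4))) = (6 - 1)²*(-2*6 + (-1 + (-3 - 4*(-4)))²) = 5²*(-12 + (-1 + (-3 + 16))²) = 25*(-12 + (-1 + 13)²) = 25*(-12 + 12²) = 25*(-12 + 144) = 25*132 = 3300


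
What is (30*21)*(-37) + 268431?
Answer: 245121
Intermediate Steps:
(30*21)*(-37) + 268431 = 630*(-37) + 268431 = -23310 + 268431 = 245121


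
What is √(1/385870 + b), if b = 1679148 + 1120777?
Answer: √416896672146118370/385870 ≈ 1673.3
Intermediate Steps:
b = 2799925
√(1/385870 + b) = √(1/385870 + 2799925) = √(1080407059751/385870) = √416896672146118370/385870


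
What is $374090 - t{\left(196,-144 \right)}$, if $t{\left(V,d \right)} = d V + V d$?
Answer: $430538$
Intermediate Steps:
$t{\left(V,d \right)} = 2 V d$ ($t{\left(V,d \right)} = V d + V d = 2 V d$)
$374090 - t{\left(196,-144 \right)} = 374090 - 2 \cdot 196 \left(-144\right) = 374090 - -56448 = 374090 + 56448 = 430538$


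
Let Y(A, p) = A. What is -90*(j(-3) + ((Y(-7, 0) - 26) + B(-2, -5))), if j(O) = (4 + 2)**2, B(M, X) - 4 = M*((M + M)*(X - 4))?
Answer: 5850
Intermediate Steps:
B(M, X) = 4 + 2*M**2*(-4 + X) (B(M, X) = 4 + M*((M + M)*(X - 4)) = 4 + M*((2*M)*(-4 + X)) = 4 + M*(2*M*(-4 + X)) = 4 + 2*M**2*(-4 + X))
j(O) = 36 (j(O) = 6**2 = 36)
-90*(j(-3) + ((Y(-7, 0) - 26) + B(-2, -5))) = -90*(36 + ((-7 - 26) + (4 - 8*(-2)**2 + 2*(-5)*(-2)**2))) = -90*(36 + (-33 + (4 - 8*4 + 2*(-5)*4))) = -90*(36 + (-33 + (4 - 32 - 40))) = -90*(36 + (-33 - 68)) = -90*(36 - 101) = -90*(-65) = 5850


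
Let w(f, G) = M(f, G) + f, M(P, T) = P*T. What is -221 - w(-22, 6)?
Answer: -67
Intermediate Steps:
w(f, G) = f + G*f (w(f, G) = f*G + f = G*f + f = f + G*f)
-221 - w(-22, 6) = -221 - (-22)*(1 + 6) = -221 - (-22)*7 = -221 - 1*(-154) = -221 + 154 = -67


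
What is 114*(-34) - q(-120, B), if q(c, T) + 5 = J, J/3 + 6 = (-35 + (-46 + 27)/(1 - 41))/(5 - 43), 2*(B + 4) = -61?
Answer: -5860703/1520 ≈ -3855.7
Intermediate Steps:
B = -69/2 (B = -4 + (1/2)*(-61) = -4 - 61/2 = -69/2 ≈ -34.500)
J = -23217/1520 (J = -18 + 3*((-35 + (-46 + 27)/(1 - 41))/(5 - 43)) = -18 + 3*((-35 - 19/(-40))/(-38)) = -18 + 3*((-35 - 19*(-1/40))*(-1/38)) = -18 + 3*((-35 + 19/40)*(-1/38)) = -18 + 3*(-1381/40*(-1/38)) = -18 + 3*(1381/1520) = -18 + 4143/1520 = -23217/1520 ≈ -15.274)
q(c, T) = -30817/1520 (q(c, T) = -5 - 23217/1520 = -30817/1520)
114*(-34) - q(-120, B) = 114*(-34) - 1*(-30817/1520) = -3876 + 30817/1520 = -5860703/1520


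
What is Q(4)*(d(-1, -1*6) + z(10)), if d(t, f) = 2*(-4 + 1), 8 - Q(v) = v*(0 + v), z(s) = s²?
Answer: -752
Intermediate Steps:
Q(v) = 8 - v² (Q(v) = 8 - v*(0 + v) = 8 - v*v = 8 - v²)
d(t, f) = -6 (d(t, f) = 2*(-3) = -6)
Q(4)*(d(-1, -1*6) + z(10)) = (8 - 1*4²)*(-6 + 10²) = (8 - 1*16)*(-6 + 100) = (8 - 16)*94 = -8*94 = -752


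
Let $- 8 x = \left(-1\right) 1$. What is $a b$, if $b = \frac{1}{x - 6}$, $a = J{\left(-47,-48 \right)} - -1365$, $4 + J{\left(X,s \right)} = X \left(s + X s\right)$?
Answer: $\frac{819320}{47} \approx 17432.0$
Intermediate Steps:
$x = \frac{1}{8}$ ($x = - \frac{\left(-1\right) 1}{8} = \left(- \frac{1}{8}\right) \left(-1\right) = \frac{1}{8} \approx 0.125$)
$J{\left(X,s \right)} = -4 + X \left(s + X s\right)$
$a = -102415$ ($a = \left(-4 - -2256 - 48 \left(-47\right)^{2}\right) - -1365 = \left(-4 + 2256 - 106032\right) + 1365 = -103780 + 1365 = -102415$)
$b = - \frac{8}{47}$ ($b = \frac{1}{\frac{1}{8} - 6} = \frac{1}{- \frac{47}{8}} = - \frac{8}{47} \approx -0.17021$)
$a b = \left(-102415\right) \left(- \frac{8}{47}\right) = \frac{819320}{47}$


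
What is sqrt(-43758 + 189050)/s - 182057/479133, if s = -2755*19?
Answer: -182057/479133 - 2*sqrt(36323)/52345 ≈ -0.38725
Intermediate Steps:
s = -52345
sqrt(-43758 + 189050)/s - 182057/479133 = sqrt(-43758 + 189050)/(-52345) - 182057/479133 = sqrt(145292)*(-1/52345) - 182057*1/479133 = (2*sqrt(36323))*(-1/52345) - 182057/479133 = -2*sqrt(36323)/52345 - 182057/479133 = -182057/479133 - 2*sqrt(36323)/52345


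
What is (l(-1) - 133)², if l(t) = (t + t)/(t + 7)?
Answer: 160000/9 ≈ 17778.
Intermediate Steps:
l(t) = 2*t/(7 + t) (l(t) = (2*t)/(7 + t) = 2*t/(7 + t))
(l(-1) - 133)² = (2*(-1)/(7 - 1) - 133)² = (2*(-1)/6 - 133)² = (2*(-1)*(⅙) - 133)² = (-⅓ - 133)² = (-400/3)² = 160000/9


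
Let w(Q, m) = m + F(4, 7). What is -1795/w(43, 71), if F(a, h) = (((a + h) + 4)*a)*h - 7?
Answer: -1795/484 ≈ -3.7087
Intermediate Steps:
F(a, h) = -7 + a*h*(4 + a + h) (F(a, h) = ((4 + a + h)*a)*h - 7 = (a*(4 + a + h))*h - 7 = a*h*(4 + a + h) - 7 = -7 + a*h*(4 + a + h))
w(Q, m) = 413 + m (w(Q, m) = m + (-7 + 4*7² + 7*4² + 4*4*7) = m + (-7 + 4*49 + 7*16 + 112) = m + (-7 + 196 + 112 + 112) = m + 413 = 413 + m)
-1795/w(43, 71) = -1795/(413 + 71) = -1795/484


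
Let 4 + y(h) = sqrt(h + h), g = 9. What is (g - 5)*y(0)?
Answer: -16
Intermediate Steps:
y(h) = -4 + sqrt(2)*sqrt(h) (y(h) = -4 + sqrt(h + h) = -4 + sqrt(2*h) = -4 + sqrt(2)*sqrt(h))
(g - 5)*y(0) = (9 - 5)*(-4 + sqrt(2)*sqrt(0)) = 4*(-4 + sqrt(2)*0) = 4*(-4 + 0) = 4*(-4) = -16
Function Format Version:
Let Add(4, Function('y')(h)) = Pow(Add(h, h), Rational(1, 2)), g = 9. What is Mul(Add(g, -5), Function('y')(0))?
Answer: -16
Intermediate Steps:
Function('y')(h) = Add(-4, Mul(Pow(2, Rational(1, 2)), Pow(h, Rational(1, 2)))) (Function('y')(h) = Add(-4, Pow(Add(h, h), Rational(1, 2))) = Add(-4, Pow(Mul(2, h), Rational(1, 2))) = Add(-4, Mul(Pow(2, Rational(1, 2)), Pow(h, Rational(1, 2)))))
Mul(Add(g, -5), Function('y')(0)) = Mul(Add(9, -5), Add(-4, Mul(Pow(2, Rational(1, 2)), Pow(0, Rational(1, 2))))) = Mul(4, Add(-4, Mul(Pow(2, Rational(1, 2)), 0))) = Mul(4, Add(-4, 0)) = Mul(4, -4) = -16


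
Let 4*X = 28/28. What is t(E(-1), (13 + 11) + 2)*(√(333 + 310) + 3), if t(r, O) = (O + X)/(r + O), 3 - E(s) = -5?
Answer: 315/136 + 105*√643/136 ≈ 21.894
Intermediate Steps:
E(s) = 8 (E(s) = 3 - 1*(-5) = 3 + 5 = 8)
X = ¼ (X = (28/28)/4 = (28*(1/28))/4 = (¼)*1 = ¼ ≈ 0.25000)
t(r, O) = (¼ + O)/(O + r) (t(r, O) = (O + ¼)/(r + O) = (¼ + O)/(O + r))
t(E(-1), (13 + 11) + 2)*(√(333 + 310) + 3) = ((¼ + ((13 + 11) + 2))/(((13 + 11) + 2) + 8))*(√(333 + 310) + 3) = ((¼ + (24 + 2))/((24 + 2) + 8))*(√643 + 3) = ((¼ + 26)/(26 + 8))*(3 + √643) = ((105/4)/34)*(3 + √643) = ((1/34)*(105/4))*(3 + √643) = 105*(3 + √643)/136 = 315/136 + 105*√643/136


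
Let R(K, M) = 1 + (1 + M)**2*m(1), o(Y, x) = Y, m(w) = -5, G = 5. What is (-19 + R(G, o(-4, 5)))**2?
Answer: 3969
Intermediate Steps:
R(K, M) = 1 - 5*(1 + M)**2 (R(K, M) = 1 + (1 + M)**2*(-5) = 1 - 5*(1 + M)**2)
(-19 + R(G, o(-4, 5)))**2 = (-19 + (1 - 5*(1 - 4)**2))**2 = (-19 + (1 - 5*(-3)**2))**2 = (-19 + (1 - 5*9))**2 = (-19 + (1 - 45))**2 = (-19 - 44)**2 = (-63)**2 = 3969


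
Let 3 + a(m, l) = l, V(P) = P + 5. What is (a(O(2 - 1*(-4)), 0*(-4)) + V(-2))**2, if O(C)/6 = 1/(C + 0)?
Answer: 0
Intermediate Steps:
O(C) = 6/C (O(C) = 6/(C + 0) = 6/C)
V(P) = 5 + P
a(m, l) = -3 + l
(a(O(2 - 1*(-4)), 0*(-4)) + V(-2))**2 = ((-3 + 0*(-4)) + (5 - 2))**2 = ((-3 + 0) + 3)**2 = (-3 + 3)**2 = 0**2 = 0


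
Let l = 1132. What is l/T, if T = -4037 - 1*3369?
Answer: -566/3703 ≈ -0.15285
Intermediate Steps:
T = -7406 (T = -4037 - 3369 = -7406)
l/T = 1132/(-7406) = 1132*(-1/7406) = -566/3703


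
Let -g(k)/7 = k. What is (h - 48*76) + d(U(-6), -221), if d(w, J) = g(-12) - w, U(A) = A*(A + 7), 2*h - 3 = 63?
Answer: -3525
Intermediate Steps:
h = 33 (h = 3/2 + (½)*63 = 3/2 + 63/2 = 33)
g(k) = -7*k
U(A) = A*(7 + A)
d(w, J) = 84 - w (d(w, J) = -7*(-12) - w = 84 - w)
(h - 48*76) + d(U(-6), -221) = (33 - 48*76) + (84 - (-6)*(7 - 6)) = (33 - 3648) + (84 - (-6)) = -3615 + (84 - 1*(-6)) = -3615 + (84 + 6) = -3615 + 90 = -3525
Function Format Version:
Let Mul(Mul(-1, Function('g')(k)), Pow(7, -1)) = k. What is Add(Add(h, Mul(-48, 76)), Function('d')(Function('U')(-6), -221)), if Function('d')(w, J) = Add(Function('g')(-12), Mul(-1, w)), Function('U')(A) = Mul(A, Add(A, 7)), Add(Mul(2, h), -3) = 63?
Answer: -3525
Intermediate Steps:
h = 33 (h = Add(Rational(3, 2), Mul(Rational(1, 2), 63)) = Add(Rational(3, 2), Rational(63, 2)) = 33)
Function('g')(k) = Mul(-7, k)
Function('U')(A) = Mul(A, Add(7, A))
Function('d')(w, J) = Add(84, Mul(-1, w)) (Function('d')(w, J) = Add(Mul(-7, -12), Mul(-1, w)) = Add(84, Mul(-1, w)))
Add(Add(h, Mul(-48, 76)), Function('d')(Function('U')(-6), -221)) = Add(Add(33, Mul(-48, 76)), Add(84, Mul(-1, Mul(-6, Add(7, -6))))) = Add(Add(33, -3648), Add(84, Mul(-1, Mul(-6, 1)))) = Add(-3615, Add(84, Mul(-1, -6))) = Add(-3615, Add(84, 6)) = Add(-3615, 90) = -3525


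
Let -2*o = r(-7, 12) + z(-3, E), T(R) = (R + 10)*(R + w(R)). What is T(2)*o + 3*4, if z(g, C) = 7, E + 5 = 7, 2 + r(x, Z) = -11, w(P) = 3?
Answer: 192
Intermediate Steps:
r(x, Z) = -13 (r(x, Z) = -2 - 11 = -13)
E = 2 (E = -5 + 7 = 2)
T(R) = (3 + R)*(10 + R) (T(R) = (R + 10)*(R + 3) = (10 + R)*(3 + R) = (3 + R)*(10 + R))
o = 3 (o = -(-13 + 7)/2 = -½*(-6) = 3)
T(2)*o + 3*4 = (30 + 2² + 13*2)*3 + 3*4 = (30 + 4 + 26)*3 + 12 = 60*3 + 12 = 180 + 12 = 192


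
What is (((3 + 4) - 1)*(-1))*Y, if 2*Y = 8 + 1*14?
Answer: -66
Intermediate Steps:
Y = 11 (Y = (8 + 1*14)/2 = (8 + 14)/2 = (1/2)*22 = 11)
(((3 + 4) - 1)*(-1))*Y = (((3 + 4) - 1)*(-1))*11 = ((7 - 1)*(-1))*11 = (6*(-1))*11 = -6*11 = -66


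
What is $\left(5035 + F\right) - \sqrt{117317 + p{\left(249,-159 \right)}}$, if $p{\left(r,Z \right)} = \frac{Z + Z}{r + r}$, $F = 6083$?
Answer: $11118 - \frac{\sqrt{808192414}}{83} \approx 10775.0$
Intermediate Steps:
$p{\left(r,Z \right)} = \frac{Z}{r}$ ($p{\left(r,Z \right)} = \frac{2 Z}{2 r} = 2 Z \frac{1}{2 r} = \frac{Z}{r}$)
$\left(5035 + F\right) - \sqrt{117317 + p{\left(249,-159 \right)}} = \left(5035 + 6083\right) - \sqrt{117317 - \frac{159}{249}} = 11118 - \sqrt{117317 - \frac{53}{83}} = 11118 - \sqrt{\frac{9737258}{83}} = 11118 - \frac{\sqrt{808192414}}{83}$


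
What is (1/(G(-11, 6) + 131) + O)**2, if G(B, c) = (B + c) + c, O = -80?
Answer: 111492481/17424 ≈ 6398.8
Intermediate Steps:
G(B, c) = B + 2*c
(1/(G(-11, 6) + 131) + O)**2 = (1/((-11 + 2*6) + 131) - 80)**2 = (1/((-11 + 12) + 131) - 80)**2 = (1/(1 + 131) - 80)**2 = (1/132 - 80)**2 = (-10559/132)**2 = 111492481/17424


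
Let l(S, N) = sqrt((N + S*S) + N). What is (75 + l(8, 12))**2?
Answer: 5713 + 300*sqrt(22) ≈ 7120.1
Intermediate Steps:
l(S, N) = sqrt(S**2 + 2*N) (l(S, N) = sqrt((N + S**2) + N) = sqrt(S**2 + 2*N))
(75 + l(8, 12))**2 = (75 + sqrt(8**2 + 2*12))**2 = (75 + sqrt(64 + 24))**2 = (75 + sqrt(88))**2 = (75 + 2*sqrt(22))**2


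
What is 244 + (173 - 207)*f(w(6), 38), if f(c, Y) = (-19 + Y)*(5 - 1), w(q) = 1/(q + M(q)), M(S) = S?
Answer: -2340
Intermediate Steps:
w(q) = 1/(2*q) (w(q) = 1/(q + q) = 1/(2*q))
f(c, Y) = -76 + 4*Y (f(c, Y) = (-19 + Y)*4 = -76 + 4*Y)
244 + (173 - 207)*f(w(6), 38) = 244 + (173 - 207)*(-76 + 4*38) = 244 - 34*(-76 + 152) = 244 - 34*76 = 244 - 2584 = -2340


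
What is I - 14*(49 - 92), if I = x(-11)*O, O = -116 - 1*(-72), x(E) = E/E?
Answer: 558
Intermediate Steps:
x(E) = 1
O = -44 (O = -116 + 72 = -44)
I = -44 (I = 1*(-44) = -44)
I - 14*(49 - 92) = -44 - 14*(49 - 92) = -44 - 14*(-43) = -44 - 1*(-602) = -44 + 602 = 558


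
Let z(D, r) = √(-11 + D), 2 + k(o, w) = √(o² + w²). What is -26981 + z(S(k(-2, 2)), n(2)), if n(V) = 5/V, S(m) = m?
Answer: -26981 + I*√(13 - 2*√2) ≈ -26981.0 + 3.1893*I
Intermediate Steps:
k(o, w) = -2 + √(o² + w²)
-26981 + z(S(k(-2, 2)), n(2)) = -26981 + √(-11 + (-2 + √((-2)² + 2²))) = -26981 + √(-11 + (-2 + √(4 + 4))) = -26981 + √(-11 + (-2 + √8)) = -26981 + √(-11 + (-2 + 2*√2)) = -26981 + √(-13 + 2*√2)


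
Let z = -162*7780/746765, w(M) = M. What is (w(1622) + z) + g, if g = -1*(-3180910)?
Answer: 475320449724/149353 ≈ 3.1825e+6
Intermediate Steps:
z = -252072/149353 (z = -1260360*1/746765 = -252072/149353 ≈ -1.6878)
g = 3180910
(w(1622) + z) + g = (1622 - 252072/149353) + 3180910 = 241998494/149353 + 3180910 = 475320449724/149353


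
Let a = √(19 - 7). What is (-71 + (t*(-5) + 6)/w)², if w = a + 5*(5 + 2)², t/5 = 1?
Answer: 18195155678416/3601560169 - 324183928*√3/3601560169 ≈ 5051.9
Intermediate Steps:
t = 5 (t = 5*1 = 5)
a = 2*√3 (a = √12 = 2*√3 ≈ 3.4641)
w = 245 + 2*√3 (w = 2*√3 + 5*(5 + 2)² = 2*√3 + 5*7² = 2*√3 + 5*49 = 2*√3 + 245 = 245 + 2*√3 ≈ 248.46)
(-71 + (t*(-5) + 6)/w)² = (-71 + (5*(-5) + 6)/(245 + 2*√3))² = (-71 + (-25 + 6)/(245 + 2*√3))² = (-71 - 19/(245 + 2*√3))²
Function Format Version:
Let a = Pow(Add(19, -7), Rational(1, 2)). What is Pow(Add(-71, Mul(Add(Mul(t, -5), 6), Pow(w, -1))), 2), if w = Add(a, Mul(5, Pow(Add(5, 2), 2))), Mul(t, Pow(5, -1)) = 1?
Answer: Add(Rational(18195155678416, 3601560169), Mul(Rational(-324183928, 3601560169), Pow(3, Rational(1, 2)))) ≈ 5051.9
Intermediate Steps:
t = 5 (t = Mul(5, 1) = 5)
a = Mul(2, Pow(3, Rational(1, 2))) (a = Pow(12, Rational(1, 2)) = Mul(2, Pow(3, Rational(1, 2))) ≈ 3.4641)
w = Add(245, Mul(2, Pow(3, Rational(1, 2)))) (w = Add(Mul(2, Pow(3, Rational(1, 2))), Mul(5, Pow(Add(5, 2), 2))) = Add(Mul(2, Pow(3, Rational(1, 2))), Mul(5, Pow(7, 2))) = Add(Mul(2, Pow(3, Rational(1, 2))), Mul(5, 49)) = Add(Mul(2, Pow(3, Rational(1, 2))), 245) = Add(245, Mul(2, Pow(3, Rational(1, 2)))) ≈ 248.46)
Pow(Add(-71, Mul(Add(Mul(t, -5), 6), Pow(w, -1))), 2) = Pow(Add(-71, Mul(Add(Mul(5, -5), 6), Pow(Add(245, Mul(2, Pow(3, Rational(1, 2)))), -1))), 2) = Pow(Add(-71, Mul(Add(-25, 6), Pow(Add(245, Mul(2, Pow(3, Rational(1, 2)))), -1))), 2) = Pow(Add(-71, Mul(-19, Pow(Add(245, Mul(2, Pow(3, Rational(1, 2)))), -1))), 2)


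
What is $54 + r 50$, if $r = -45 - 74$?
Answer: $-5896$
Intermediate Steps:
$r = -119$ ($r = -45 - 74 = -119$)
$54 + r 50 = 54 - 5950 = -5896$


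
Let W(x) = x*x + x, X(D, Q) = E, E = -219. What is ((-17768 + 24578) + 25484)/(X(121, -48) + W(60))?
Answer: 32294/3441 ≈ 9.3851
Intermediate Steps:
X(D, Q) = -219
W(x) = x + x² (W(x) = x² + x = x + x²)
((-17768 + 24578) + 25484)/(X(121, -48) + W(60)) = ((-17768 + 24578) + 25484)/(-219 + 60*(1 + 60)) = (6810 + 25484)/(-219 + 60*61) = 32294/(-219 + 3660) = 32294/3441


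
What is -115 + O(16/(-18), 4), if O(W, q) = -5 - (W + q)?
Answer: -1108/9 ≈ -123.11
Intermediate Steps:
O(W, q) = -5 - W - q (O(W, q) = -5 + (-W - q) = -5 - W - q)
-115 + O(16/(-18), 4) = -115 + (-5 - 16/(-18) - 1*4) = -115 + (-5 - 16*(-1)/18 - 4) = -115 + (-5 - 1*(-8/9) - 4) = -115 + (-5 + 8/9 - 4) = -115 - 73/9 = -1108/9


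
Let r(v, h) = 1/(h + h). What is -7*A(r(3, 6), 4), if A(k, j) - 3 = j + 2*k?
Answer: -301/6 ≈ -50.167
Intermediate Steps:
r(v, h) = 1/(2*h)
A(k, j) = 3 + j + 2*k (A(k, j) = 3 + (j + 2*k) = 3 + j + 2*k)
-7*A(r(3, 6), 4) = -7*(3 + 4 + 2*((½)/6)) = -7*(3 + 4 + 2*((½)*(⅙))) = -7*(3 + 4 + 2*(1/12)) = -7*(3 + 4 + ⅙) = -7*43/6 = -301/6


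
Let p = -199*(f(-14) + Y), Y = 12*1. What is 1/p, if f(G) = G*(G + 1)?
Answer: -1/38606 ≈ -2.5903e-5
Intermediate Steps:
f(G) = G*(1 + G)
Y = 12
p = -38606 (p = -199*(-14*(1 - 14) + 12) = -199*(-14*(-13) + 12) = -199*(182 + 12) = -199*194 = -38606)
1/p = 1/(-38606) = -1/38606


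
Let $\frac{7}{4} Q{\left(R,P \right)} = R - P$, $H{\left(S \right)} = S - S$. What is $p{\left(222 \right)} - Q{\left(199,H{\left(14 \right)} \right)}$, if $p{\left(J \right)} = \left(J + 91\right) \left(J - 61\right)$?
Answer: $\frac{351955}{7} \approx 50279.0$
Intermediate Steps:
$H{\left(S \right)} = 0$
$p{\left(J \right)} = \left(-61 + J\right) \left(91 + J\right)$ ($p{\left(J \right)} = \left(91 + J\right) \left(-61 + J\right) = \left(-61 + J\right) \left(91 + J\right)$)
$Q{\left(R,P \right)} = - \frac{4 P}{7} + \frac{4 R}{7}$ ($Q{\left(R,P \right)} = \frac{4 \left(R - P\right)}{7} = - \frac{4 P}{7} + \frac{4 R}{7}$)
$p{\left(222 \right)} - Q{\left(199,H{\left(14 \right)} \right)} = \left(-5551 + 222^{2} + 30 \cdot 222\right) - \left(\left(- \frac{4}{7}\right) 0 + \frac{4}{7} \cdot 199\right) = \left(-5551 + 49284 + 6660\right) - \left(0 + \frac{796}{7}\right) = 50393 - \frac{796}{7} = \frac{351955}{7}$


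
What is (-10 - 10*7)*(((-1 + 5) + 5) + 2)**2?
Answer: -9680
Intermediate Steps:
(-10 - 10*7)*(((-1 + 5) + 5) + 2)**2 = (-10 - 70)*((4 + 5) + 2)**2 = -80*(9 + 2)**2 = -80*11**2 = -80*121 = -9680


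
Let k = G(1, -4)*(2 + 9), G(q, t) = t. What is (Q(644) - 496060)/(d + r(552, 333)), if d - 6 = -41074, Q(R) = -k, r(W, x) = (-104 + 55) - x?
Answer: 248008/20725 ≈ 11.967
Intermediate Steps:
r(W, x) = -49 - x
k = -44 (k = -4*(2 + 9) = -4*11 = -44)
Q(R) = 44 (Q(R) = -1*(-44) = 44)
d = -41068 (d = 6 - 41074 = -41068)
(Q(644) - 496060)/(d + r(552, 333)) = (44 - 496060)/(-41068 + (-49 - 1*333)) = -496016/(-41068 + (-49 - 333)) = -496016/(-41068 - 382) = -496016/(-41450) = -496016*(-1/41450) = 248008/20725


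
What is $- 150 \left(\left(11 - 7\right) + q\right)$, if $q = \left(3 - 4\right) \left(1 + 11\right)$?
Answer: $1200$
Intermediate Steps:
$q = -12$ ($q = \left(-1\right) 12 = -12$)
$- 150 \left(\left(11 - 7\right) + q\right) = - 150 \left(\left(11 - 7\right) - 12\right) = - 150 \left(4 - 12\right) = \left(-150\right) \left(-8\right) = 1200$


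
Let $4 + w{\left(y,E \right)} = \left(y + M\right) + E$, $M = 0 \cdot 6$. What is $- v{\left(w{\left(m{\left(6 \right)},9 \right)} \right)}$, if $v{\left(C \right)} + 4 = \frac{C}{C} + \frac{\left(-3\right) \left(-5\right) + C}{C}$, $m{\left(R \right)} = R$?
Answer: $\frac{7}{11} \approx 0.63636$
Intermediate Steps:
$M = 0$
$w{\left(y,E \right)} = -4 + E + y$ ($w{\left(y,E \right)} = -4 + \left(\left(y + 0\right) + E\right) = -4 + \left(y + E\right) = -4 + \left(E + y\right) = -4 + E + y$)
$v{\left(C \right)} = -3 + \frac{15 + C}{C}$ ($v{\left(C \right)} = -4 + \left(\frac{C}{C} + \frac{\left(-3\right) \left(-5\right) + C}{C}\right) = -4 + \left(1 + \frac{15 + C}{C}\right) = -3 + \frac{15 + C}{C}$)
$- v{\left(w{\left(m{\left(6 \right)},9 \right)} \right)} = - (-2 + \frac{15}{-4 + 9 + 6}) = - (-2 + \frac{15}{11}) = \left(-1\right) \left(- \frac{7}{11}\right) = \frac{7}{11}$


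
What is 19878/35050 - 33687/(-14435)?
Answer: 146766828/50594675 ≈ 2.9008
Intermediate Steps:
19878/35050 - 33687/(-14435) = 19878*(1/35050) - 33687*(-1/14435) = 9939/17525 + 33687/14435 = 146766828/50594675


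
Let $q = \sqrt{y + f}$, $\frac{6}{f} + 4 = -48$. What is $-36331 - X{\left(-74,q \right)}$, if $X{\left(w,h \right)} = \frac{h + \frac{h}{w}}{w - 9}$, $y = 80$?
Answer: $-36331 + \frac{73 \sqrt{54002}}{159692} \approx -36331.0$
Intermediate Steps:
$f = - \frac{3}{26}$ ($f = \frac{6}{-4 - 48} = \frac{6}{-52} = 6 \left(- \frac{1}{52}\right) = - \frac{3}{26} \approx -0.11538$)
$q = \frac{\sqrt{54002}}{26}$ ($q = \sqrt{80 - \frac{3}{26}} = \sqrt{\frac{2077}{26}} = \frac{\sqrt{54002}}{26} \approx 8.9378$)
$X{\left(w,h \right)} = \frac{h + \frac{h}{w}}{-9 + w}$
$-36331 - X{\left(-74,q \right)} = -36331 - \frac{\frac{\sqrt{54002}}{26} \left(1 - 74\right)}{\left(-74\right) \left(-9 - 74\right)} = -36331 - \frac{\sqrt{54002}}{26} \left(- \frac{1}{74}\right) \frac{1}{-83} \left(-73\right) = -36331 - \frac{\sqrt{54002}}{26} \left(- \frac{1}{74}\right) \left(- \frac{1}{83}\right) \left(-73\right) = -36331 - - \frac{73 \sqrt{54002}}{159692} = -36331 + \frac{73 \sqrt{54002}}{159692}$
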